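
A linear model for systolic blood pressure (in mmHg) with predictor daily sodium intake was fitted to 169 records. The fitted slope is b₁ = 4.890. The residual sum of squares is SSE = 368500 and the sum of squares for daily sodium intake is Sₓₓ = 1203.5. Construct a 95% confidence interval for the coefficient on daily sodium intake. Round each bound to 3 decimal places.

(2.217, 7.563)

MSE = SSE/(n − 2) = 368500/167 = 2206.59.
SE(b₁) = √(MSE/Sₓₓ) = √(2206.59/1203.5) = 1.35406.
df = n − 2 = 167.
t* = t_{0.025, 167} = 1.974271.
Margin = t* × SE = 1.974271 × 1.35406 = 2.67328.
CI: 4.890 ± 2.67328 → (2.217, 7.563).
With 95% confidence, each one-unit increase in daily sodium intake is associated with a change of between 2.217 and 7.563 mmHg in systolic blood pressure.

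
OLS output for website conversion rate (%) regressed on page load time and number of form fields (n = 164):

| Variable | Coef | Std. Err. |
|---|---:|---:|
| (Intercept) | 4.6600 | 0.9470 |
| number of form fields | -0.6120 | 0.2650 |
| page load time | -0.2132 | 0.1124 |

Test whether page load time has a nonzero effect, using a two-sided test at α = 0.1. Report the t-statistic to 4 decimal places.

t = -1.8968

Read off: b = -0.2132, SE = 0.1124 for page load time.
H₀: β₁ = 0 vs H₁: β₁ ≠ 0.
t = -0.2132 / 0.1124 = -1.8968.
df = n − k − 1 = 164 − 2 − 1 = 161.
Two-sided p ≈ 0.0596, which is < 0.1, so reject H₀.
There is evidence that page load time is associated with website conversion rate, holding the other predictors fixed.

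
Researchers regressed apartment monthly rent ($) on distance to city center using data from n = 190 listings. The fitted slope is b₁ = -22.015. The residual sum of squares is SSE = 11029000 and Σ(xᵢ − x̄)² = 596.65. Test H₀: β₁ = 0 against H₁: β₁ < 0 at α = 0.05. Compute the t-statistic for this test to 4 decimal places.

MSE = SSE/(n − 2) = 11029000/188 = 58664.9.
SE(b₁) = √(MSE/Sₓₓ) = √(58664.9/596.65) = 9.91584.
t = -22.015 / 9.91584 = -2.2202.
df = n − 2 = 188.
One-sided p ≈ 0.0138, which is < 0.05, so reject H₀.
There is evidence that the true slope on distance to city center is negative.

t = -2.2202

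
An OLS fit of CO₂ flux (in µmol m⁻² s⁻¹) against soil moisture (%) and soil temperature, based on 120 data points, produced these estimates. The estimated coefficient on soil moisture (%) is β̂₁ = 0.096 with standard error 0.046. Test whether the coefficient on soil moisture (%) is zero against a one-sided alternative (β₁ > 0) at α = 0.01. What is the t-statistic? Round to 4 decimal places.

H₀: β₁ = 0 vs H₁: β₁ > 0.
t = (β̂₁ − β₁⁰)/SE = 0.096 / 0.046 = 2.0870.
df = n − k − 1 = 120 − 2 − 1 = 117.
One-sided p ≈ 0.0195, which is ≥ 0.01, so fail to reject H₀.
The data do not give significant evidence that the true slope on soil moisture (%) is positive, holding the other predictors fixed.

t = 2.0870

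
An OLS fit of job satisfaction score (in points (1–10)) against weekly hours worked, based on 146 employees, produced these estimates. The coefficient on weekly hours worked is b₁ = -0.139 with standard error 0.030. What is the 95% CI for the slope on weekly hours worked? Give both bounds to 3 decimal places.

df = n − 2 = 146 − 2 = 144.
t* = t_{0.025, 144} = 1.976575.
Margin = t* × SE = 1.976575 × 0.030 = 0.05930.
CI: -0.139 ± 0.05930 → (-0.198, -0.080).
With 95% confidence, each one-unit increase in weekly hours worked is associated with a change of between -0.198 and -0.080 points (1–10) in job satisfaction score.

(-0.198, -0.080)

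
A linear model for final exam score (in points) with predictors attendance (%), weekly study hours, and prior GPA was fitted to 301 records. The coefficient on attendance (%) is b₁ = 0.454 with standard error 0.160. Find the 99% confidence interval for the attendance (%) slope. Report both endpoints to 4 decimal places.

(0.0392, 0.8688)

df = n − k − 1 = 301 − 3 − 1 = 297.
t* = t_{0.005, 297} = 2.592484.
Margin = t* × SE = 2.592484 × 0.160 = 0.414797.
CI: 0.454 ± 0.414797 → (0.0392, 0.8688).
With 99% confidence, each one-unit increase in attendance (%) is associated with a change of between 0.0392 and 0.8688 points in final exam score, holding the other predictors fixed.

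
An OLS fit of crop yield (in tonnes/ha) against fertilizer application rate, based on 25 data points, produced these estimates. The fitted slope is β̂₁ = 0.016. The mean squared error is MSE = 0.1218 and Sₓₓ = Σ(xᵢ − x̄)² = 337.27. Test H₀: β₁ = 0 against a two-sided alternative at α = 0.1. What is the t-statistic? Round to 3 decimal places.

t = 0.842

SE(β̂₁) = √(MSE/Sₓₓ) = √(0.1218/337.27) = 0.0190036.
t = 0.016 / 0.0190036 = 0.842.
df = n − 2 = 23.
Two-sided p ≈ 0.4085, which is ≥ 0.1, so fail to reject H₀.
The data do not give significant evidence of an association between fertilizer application rate and crop yield.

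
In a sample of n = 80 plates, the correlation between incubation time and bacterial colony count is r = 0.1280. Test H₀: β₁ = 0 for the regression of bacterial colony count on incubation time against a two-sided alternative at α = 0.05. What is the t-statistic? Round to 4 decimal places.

t = 1.1398

t = r·√(n − 2)/√(1 − r²) = 0.1280·√78/√0.983616 = 1.1398.
df = n − 2 = 78.
Two-sided p ≈ 0.2578, which is ≥ 0.05, so fail to reject H₀.
The data do not give significant evidence of a linear association between incubation time and bacterial colony count.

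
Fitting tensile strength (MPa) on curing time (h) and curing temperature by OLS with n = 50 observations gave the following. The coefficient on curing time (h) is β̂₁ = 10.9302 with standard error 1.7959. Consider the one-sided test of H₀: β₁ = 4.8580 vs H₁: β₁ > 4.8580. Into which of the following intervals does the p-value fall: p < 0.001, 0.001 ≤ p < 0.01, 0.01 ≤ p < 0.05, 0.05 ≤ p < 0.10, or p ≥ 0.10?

t = (10.9302 − 4.8580) / 1.7959 = 3.381.
df = n − k − 1 = 50 − 2 − 1 = 47.
One-sided p = P(T_{47} > t) ≈ 0.0007.
So p < 0.001.

p < 0.001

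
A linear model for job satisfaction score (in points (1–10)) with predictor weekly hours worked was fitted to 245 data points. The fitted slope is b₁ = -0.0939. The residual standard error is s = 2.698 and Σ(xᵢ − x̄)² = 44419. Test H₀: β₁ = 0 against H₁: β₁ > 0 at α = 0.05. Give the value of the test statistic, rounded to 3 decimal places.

t = -7.335

SE(b₁) = s/√Sₓₓ = 2.698/√44419 = 0.0128014.
t = -0.0939 / 0.0128014 = -7.335.
df = n − 2 = 243.
One-sided p ≈ 1.0000, which is ≥ 0.05, so fail to reject H₀.
The data do not give significant evidence that the true slope on weekly hours worked is positive.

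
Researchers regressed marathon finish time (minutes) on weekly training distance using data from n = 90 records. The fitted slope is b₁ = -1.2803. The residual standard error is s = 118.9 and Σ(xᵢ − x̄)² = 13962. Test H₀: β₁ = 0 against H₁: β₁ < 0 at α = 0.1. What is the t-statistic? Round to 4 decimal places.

t = -1.2723

SE(b₁) = s/√Sₓₓ = 118.9/√13962 = 1.00625.
t = -1.2803 / 1.00625 = -1.2723.
df = n − 2 = 88.
One-sided p ≈ 0.1033, which is ≥ 0.1, so fail to reject H₀.
The data do not give significant evidence that the true slope on weekly training distance is negative.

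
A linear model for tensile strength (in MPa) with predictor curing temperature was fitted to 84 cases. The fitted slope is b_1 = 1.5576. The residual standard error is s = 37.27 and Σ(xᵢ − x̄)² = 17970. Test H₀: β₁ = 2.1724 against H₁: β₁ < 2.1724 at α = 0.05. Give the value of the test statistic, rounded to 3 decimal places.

SE(b_1) = s/√Sₓₓ = 37.27/√17970 = 0.278026.
t = (1.5576 − 2.1724) / 0.278026 = -2.211.
df = n − 2 = 82.
One-sided p ≈ 0.0149, which is < 0.05, so reject H₀.
There is evidence that the true slope on curing temperature is below 2.1724 MPa per unit.

t = -2.211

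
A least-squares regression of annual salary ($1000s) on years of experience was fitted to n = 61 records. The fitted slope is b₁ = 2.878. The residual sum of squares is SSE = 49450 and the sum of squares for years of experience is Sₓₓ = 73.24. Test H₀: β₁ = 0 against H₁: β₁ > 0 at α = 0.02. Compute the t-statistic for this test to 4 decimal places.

MSE = SSE/(n − 2) = 49450/59 = 838.136.
SE(b₁) = √(MSE/Sₓₓ) = √(838.136/73.24) = 3.38285.
t = 2.878 / 3.38285 = 0.8508.
df = n − 2 = 59.
One-sided p ≈ 0.1992, which is ≥ 0.02, so fail to reject H₀.
The data do not give significant evidence that the true slope on years of experience is positive.

t = 0.8508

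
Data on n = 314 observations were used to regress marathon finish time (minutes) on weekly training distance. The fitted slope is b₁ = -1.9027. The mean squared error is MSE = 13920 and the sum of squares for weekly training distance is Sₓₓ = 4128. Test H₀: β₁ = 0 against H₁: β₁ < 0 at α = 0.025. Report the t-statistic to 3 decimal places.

t = -1.036

SE(b₁) = √(MSE/Sₓₓ) = √(13920/4128) = 1.83633.
t = -1.9027 / 1.83633 = -1.036.
df = n − 2 = 312.
One-sided p ≈ 0.1505, which is ≥ 0.025, so fail to reject H₀.
The data do not give significant evidence that the true slope on weekly training distance is negative.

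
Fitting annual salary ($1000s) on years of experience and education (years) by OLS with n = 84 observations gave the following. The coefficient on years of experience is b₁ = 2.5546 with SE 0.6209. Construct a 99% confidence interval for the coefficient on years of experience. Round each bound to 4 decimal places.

df = n − k − 1 = 84 − 2 − 1 = 81.
t* = t_{0.005, 81} = 2.637897.
Margin = t* × SE = 2.637897 × 0.6209 = 1.637870.
CI: 2.5546 ± 1.637870 → (0.9167, 4.1925).
With 99% confidence, each one-unit increase in years of experience is associated with a change of between 0.9167 and 4.1925 $1000s in annual salary, holding the other predictors fixed.

(0.9167, 4.1925)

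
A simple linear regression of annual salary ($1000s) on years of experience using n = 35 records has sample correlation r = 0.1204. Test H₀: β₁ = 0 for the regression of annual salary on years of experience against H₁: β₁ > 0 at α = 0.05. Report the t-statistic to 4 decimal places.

t = 0.6967

t = r·√(n − 2)/√(1 − r²) = 0.1204·√33/√0.985504 = 0.6967.
df = n − 2 = 33.
One-sided p ≈ 0.2454, which is ≥ 0.05, so fail to reject H₀.
The data do not give significant evidence of a linear association between years of experience and annual salary.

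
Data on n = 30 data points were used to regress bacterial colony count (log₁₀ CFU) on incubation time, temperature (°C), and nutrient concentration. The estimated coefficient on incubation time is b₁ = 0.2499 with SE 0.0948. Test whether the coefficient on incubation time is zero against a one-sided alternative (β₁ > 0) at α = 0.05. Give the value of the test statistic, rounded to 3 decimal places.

H₀: β₁ = 0 vs H₁: β₁ > 0.
t = (b₁ − β₁⁰)/SE = 0.2499 / 0.0948 = 2.636.
df = n − k − 1 = 30 − 3 − 1 = 26.
One-sided p ≈ 0.0070, which is < 0.05, so reject H₀.
There is evidence that the true slope on incubation time is positive, holding the other predictors fixed.

t = 2.636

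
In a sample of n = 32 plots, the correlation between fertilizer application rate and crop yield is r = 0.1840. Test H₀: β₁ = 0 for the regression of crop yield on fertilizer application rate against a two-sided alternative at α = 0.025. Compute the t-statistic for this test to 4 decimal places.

t = 1.0253

t = r·√(n − 2)/√(1 − r²) = 0.1840·√30/√0.966144 = 1.0253.
df = n − 2 = 30.
Two-sided p ≈ 0.3134, which is ≥ 0.025, so fail to reject H₀.
The data do not give significant evidence of a linear association between fertilizer application rate and crop yield.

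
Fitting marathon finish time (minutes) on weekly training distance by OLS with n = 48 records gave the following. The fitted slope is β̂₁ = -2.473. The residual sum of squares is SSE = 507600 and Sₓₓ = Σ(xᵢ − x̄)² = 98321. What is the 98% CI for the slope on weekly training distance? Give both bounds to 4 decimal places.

MSE = SSE/(n − 2) = 507600/46 = 11034.8.
SE(β̂₁) = √(MSE/Sₓₓ) = √(11034.8/98321) = 0.335011.
df = n − 2 = 46.
t* = t_{0.01, 46} = 2.410188.
Margin = t* × SE = 2.410188 × 0.335011 = 0.807439.
CI: -2.473 ± 0.807439 → (-3.2804, -1.6656).
With 98% confidence, each one-unit increase in weekly training distance is associated with a change of between -3.2804 and -1.6656 minutes in marathon finish time.

(-3.2804, -1.6656)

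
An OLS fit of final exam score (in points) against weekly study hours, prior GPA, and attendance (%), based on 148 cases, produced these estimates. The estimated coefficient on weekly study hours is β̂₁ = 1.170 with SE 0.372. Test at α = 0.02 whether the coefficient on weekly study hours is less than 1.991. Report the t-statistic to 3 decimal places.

t = -2.207

H₀: β₁ = 1.991 vs H₁: β₁ < 1.991.
t = (β̂₁ − β₁⁰)/SE = (1.170 − 1.991) / 0.372 = -2.207.
df = n − k − 1 = 148 − 3 − 1 = 144.
One-sided p ≈ 0.0144, which is < 0.02, so reject H₀.
There is evidence that the true slope on weekly study hours is below 1.991 points per unit, holding the other predictors fixed.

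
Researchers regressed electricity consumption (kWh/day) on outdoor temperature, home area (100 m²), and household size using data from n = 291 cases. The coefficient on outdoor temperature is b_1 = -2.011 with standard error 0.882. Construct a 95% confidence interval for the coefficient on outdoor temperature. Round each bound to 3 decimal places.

df = n − k − 1 = 291 − 3 − 1 = 287.
t* = t_{0.025, 287} = 1.968264.
Margin = t* × SE = 1.968264 × 0.882 = 1.73601.
CI: -2.011 ± 1.73601 → (-3.747, -0.275).
With 95% confidence, each one-unit increase in outdoor temperature is associated with a change of between -3.747 and -0.275 kWh/day in electricity consumption, holding the other predictors fixed.

(-3.747, -0.275)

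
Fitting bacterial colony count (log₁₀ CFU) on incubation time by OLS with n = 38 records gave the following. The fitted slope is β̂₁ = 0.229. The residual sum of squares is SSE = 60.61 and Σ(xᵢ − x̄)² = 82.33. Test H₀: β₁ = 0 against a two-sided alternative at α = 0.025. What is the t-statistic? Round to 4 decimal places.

MSE = SSE/(n − 2) = 60.61/36 = 1.68361.
SE(β̂₁) = √(MSE/Sₓₓ) = √(1.68361/82.33) = 0.143002.
t = 0.229 / 0.143002 = 1.6014.
df = n − 2 = 36.
Two-sided p ≈ 0.1180, which is ≥ 0.025, so fail to reject H₀.
The data do not give significant evidence of an association between incubation time and bacterial colony count.

t = 1.6014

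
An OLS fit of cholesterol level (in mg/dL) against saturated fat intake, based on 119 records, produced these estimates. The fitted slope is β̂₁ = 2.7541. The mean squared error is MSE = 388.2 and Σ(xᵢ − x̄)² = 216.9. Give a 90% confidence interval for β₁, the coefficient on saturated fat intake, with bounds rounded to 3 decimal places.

SE(β̂₁) = √(MSE/Sₓₓ) = √(388.2/216.9) = 1.33782.
df = n − 2 = 117.
t* = t_{0.05, 117} = 1.657982.
Margin = t* × SE = 1.657982 × 1.33782 = 2.21808.
CI: 2.7541 ± 2.21808 → (0.536, 4.972).
With 90% confidence, each one-unit increase in saturated fat intake is associated with a change of between 0.536 and 4.972 mg/dL in cholesterol level.

(0.536, 4.972)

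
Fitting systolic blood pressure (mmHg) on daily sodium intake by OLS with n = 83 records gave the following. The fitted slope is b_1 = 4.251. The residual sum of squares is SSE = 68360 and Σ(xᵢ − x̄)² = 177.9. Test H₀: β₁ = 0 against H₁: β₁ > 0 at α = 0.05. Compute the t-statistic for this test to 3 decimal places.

MSE = SSE/(n − 2) = 68360/81 = 843.951.
SE(b_1) = √(MSE/Sₓₓ) = √(843.951/177.9) = 2.17806.
t = 4.251 / 2.17806 = 1.952.
df = n − 2 = 81.
One-sided p ≈ 0.0272, which is < 0.05, so reject H₀.
There is evidence that the true slope on daily sodium intake is positive.

t = 1.952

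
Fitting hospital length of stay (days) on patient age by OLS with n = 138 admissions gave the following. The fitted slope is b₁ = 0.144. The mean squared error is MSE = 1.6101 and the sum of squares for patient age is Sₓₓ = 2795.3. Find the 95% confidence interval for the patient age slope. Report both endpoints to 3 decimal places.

SE(b₁) = √(MSE/Sₓₓ) = √(1.6101/2795.3) = 0.0240001.
df = n − 2 = 136.
t* = t_{0.025, 136} = 1.977561.
Margin = t* × SE = 1.977561 × 0.0240001 = 0.04746.
CI: 0.144 ± 0.04746 → (0.097, 0.191).
With 95% confidence, each one-unit increase in patient age is associated with a change of between 0.097 and 0.191 days in hospital length of stay.

(0.097, 0.191)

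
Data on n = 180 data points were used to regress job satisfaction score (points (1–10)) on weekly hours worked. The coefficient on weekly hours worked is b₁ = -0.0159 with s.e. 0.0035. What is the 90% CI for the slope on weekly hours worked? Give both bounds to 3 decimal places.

df = n − 2 = 180 − 2 = 178.
t* = t_{0.05, 178} = 1.653459.
Margin = t* × SE = 1.653459 × 0.0035 = 0.00579.
CI: -0.0159 ± 0.00579 → (-0.022, -0.010).
With 90% confidence, each one-unit increase in weekly hours worked is associated with a change of between -0.022 and -0.010 points (1–10) in job satisfaction score.

(-0.022, -0.010)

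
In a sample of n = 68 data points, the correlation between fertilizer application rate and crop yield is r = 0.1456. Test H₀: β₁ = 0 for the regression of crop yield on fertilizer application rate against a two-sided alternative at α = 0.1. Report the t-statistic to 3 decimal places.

t = r·√(n − 2)/√(1 − r²) = 0.1456·√66/√0.978801 = 1.196.
df = n − 2 = 66.
Two-sided p ≈ 0.2361, which is ≥ 0.1, so fail to reject H₀.
The data do not give significant evidence of a linear association between fertilizer application rate and crop yield.

t = 1.196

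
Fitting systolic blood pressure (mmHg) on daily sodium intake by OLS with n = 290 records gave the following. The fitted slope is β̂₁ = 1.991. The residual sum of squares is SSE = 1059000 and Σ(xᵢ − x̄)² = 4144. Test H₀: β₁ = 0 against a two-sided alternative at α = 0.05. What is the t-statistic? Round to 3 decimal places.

t = 2.114

MSE = SSE/(n − 2) = 1059000/288 = 3677.08.
SE(β̂₁) = √(MSE/Sₓₓ) = √(3677.08/4144) = 0.94198.
t = 1.991 / 0.94198 = 2.114.
df = n − 2 = 288.
Two-sided p ≈ 0.0354, which is < 0.05, so reject H₀.
There is evidence that daily sodium intake is associated with systolic blood pressure.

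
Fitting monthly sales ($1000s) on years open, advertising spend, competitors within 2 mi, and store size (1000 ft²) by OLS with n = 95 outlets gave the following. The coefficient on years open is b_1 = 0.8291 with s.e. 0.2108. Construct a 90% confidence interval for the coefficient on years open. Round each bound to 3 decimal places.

(0.479, 1.179)

df = n − k − 1 = 95 − 4 − 1 = 90.
t* = t_{0.05, 90} = 1.661961.
Margin = t* × SE = 1.661961 × 0.2108 = 0.35034.
CI: 0.8291 ± 0.35034 → (0.479, 1.179).
With 90% confidence, each one-unit increase in years open is associated with a change of between 0.479 and 1.179 $1000s in monthly sales, holding the other predictors fixed.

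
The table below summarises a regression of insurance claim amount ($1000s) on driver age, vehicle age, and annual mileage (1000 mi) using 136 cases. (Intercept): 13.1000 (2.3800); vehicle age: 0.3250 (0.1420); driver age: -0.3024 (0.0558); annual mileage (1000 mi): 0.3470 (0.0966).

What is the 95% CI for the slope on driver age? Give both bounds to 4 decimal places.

Read off: b = -0.3024, SE = 0.0558 for driver age.
df = n − k − 1 = 136 − 3 − 1 = 132.
t* = t_{0.025, 132} = 1.978099.
Margin = t* × SE = 1.978099 × 0.0558 = 0.110378.
CI: -0.3024 ± 0.110378 → (-0.4128, -0.1920).

(-0.4128, -0.1920)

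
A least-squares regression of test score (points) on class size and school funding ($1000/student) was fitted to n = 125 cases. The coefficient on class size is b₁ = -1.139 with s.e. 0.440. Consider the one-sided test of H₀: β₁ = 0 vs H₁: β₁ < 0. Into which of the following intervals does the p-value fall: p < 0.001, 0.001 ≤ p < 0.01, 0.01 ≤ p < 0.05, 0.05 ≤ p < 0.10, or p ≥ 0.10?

t = -1.139 / 0.440 = -2.589.
df = n − k − 1 = 125 − 2 − 1 = 122.
One-sided p = P(T_{122} < t) ≈ 0.0054.
So 0.001 ≤ p < 0.01.

0.001 ≤ p < 0.01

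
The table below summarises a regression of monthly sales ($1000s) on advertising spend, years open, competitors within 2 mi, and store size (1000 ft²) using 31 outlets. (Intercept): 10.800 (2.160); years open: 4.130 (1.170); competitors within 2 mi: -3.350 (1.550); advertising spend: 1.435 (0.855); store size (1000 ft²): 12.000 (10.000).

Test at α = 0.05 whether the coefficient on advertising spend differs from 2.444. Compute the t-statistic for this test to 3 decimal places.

Read off: b = 1.435, SE = 0.855 for advertising spend.
H₀: β₁ = 2.444 vs H₁: β₁ ≠ 2.444.
t = (1.435 − 2.444) / 0.855 = -1.180.
df = n − k − 1 = 31 − 4 − 1 = 26.
Two-sided p ≈ 0.2486, which is ≥ 0.05, so fail to reject H₀.
The data are consistent with a true slope of 2.444 $1000s per unit of advertising spend, holding the other predictors fixed.

t = -1.180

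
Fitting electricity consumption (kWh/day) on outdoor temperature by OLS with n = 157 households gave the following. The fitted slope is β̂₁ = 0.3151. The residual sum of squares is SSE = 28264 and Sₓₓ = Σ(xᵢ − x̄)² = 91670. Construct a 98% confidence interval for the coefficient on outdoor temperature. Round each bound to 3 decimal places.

MSE = SSE/(n − 2) = 28264/155 = 182.348.
SE(β̂₁) = √(MSE/Sₓₓ) = √(182.348/91670) = 0.0446003.
df = n − 2 = 155.
t* = t_{0.01, 155} = 2.350646.
Margin = t* × SE = 2.350646 × 0.0446003 = 0.10484.
CI: 0.3151 ± 0.10484 → (0.210, 0.420).
With 98% confidence, each one-unit increase in outdoor temperature is associated with a change of between 0.210 and 0.420 kWh/day in electricity consumption.

(0.210, 0.420)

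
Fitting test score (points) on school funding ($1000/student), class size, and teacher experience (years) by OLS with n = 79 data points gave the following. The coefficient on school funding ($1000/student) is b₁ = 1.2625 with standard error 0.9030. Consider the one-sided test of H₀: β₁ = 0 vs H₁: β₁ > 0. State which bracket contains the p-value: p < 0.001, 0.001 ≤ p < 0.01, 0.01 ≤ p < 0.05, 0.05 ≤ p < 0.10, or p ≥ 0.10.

t = 1.2625 / 0.9030 = 1.398.
df = n − k − 1 = 79 − 3 − 1 = 75.
One-sided p = P(T_{75} > t) ≈ 0.0831.
So 0.05 ≤ p < 0.10.

0.05 ≤ p < 0.10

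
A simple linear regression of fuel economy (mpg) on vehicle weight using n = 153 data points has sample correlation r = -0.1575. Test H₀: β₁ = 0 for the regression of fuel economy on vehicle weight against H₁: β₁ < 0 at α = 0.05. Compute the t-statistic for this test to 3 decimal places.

t = -1.960

t = r·√(n − 2)/√(1 − r²) = -0.1575·√151/√0.975194 = -1.960.
df = n − 2 = 151.
One-sided p ≈ 0.0259, which is < 0.05, so reject H₀.
There is evidence of a linear association between vehicle weight and fuel economy.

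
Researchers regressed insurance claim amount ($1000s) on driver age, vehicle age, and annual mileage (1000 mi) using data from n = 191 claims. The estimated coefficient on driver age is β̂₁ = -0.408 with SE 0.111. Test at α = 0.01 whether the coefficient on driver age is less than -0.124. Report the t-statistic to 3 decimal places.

H₀: β₁ = -0.124 vs H₁: β₁ < -0.124.
t = (β̂₁ − β₁⁰)/SE = (-0.408 − (-0.124)) / 0.111 = -2.559.
df = n − k − 1 = 191 − 3 − 1 = 187.
One-sided p ≈ 0.0057, which is < 0.01, so reject H₀.
There is evidence that the true slope on driver age is below -0.124 $1000s per unit, holding the other predictors fixed.

t = -2.559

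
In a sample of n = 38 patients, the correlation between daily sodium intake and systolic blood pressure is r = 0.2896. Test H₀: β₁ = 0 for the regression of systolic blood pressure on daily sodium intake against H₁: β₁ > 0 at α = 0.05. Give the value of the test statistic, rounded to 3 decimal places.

t = r·√(n − 2)/√(1 − r²) = 0.2896·√36/√0.916132 = 1.815.
df = n − 2 = 36.
One-sided p ≈ 0.0389, which is < 0.05, so reject H₀.
There is evidence of a linear association between daily sodium intake and systolic blood pressure.

t = 1.815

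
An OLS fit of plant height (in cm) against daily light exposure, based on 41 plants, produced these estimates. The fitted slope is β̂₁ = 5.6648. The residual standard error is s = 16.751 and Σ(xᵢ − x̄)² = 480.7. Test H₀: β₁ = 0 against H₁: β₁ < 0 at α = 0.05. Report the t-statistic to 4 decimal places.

SE(β̂₁) = s/√Sₓₓ = 16.751/√480.7 = 0.764018.
t = 5.6648 / 0.764018 = 7.4145.
df = n − 2 = 39.
One-sided p ≈ 1.0000, which is ≥ 0.05, so fail to reject H₀.
The data do not give significant evidence that the true slope on daily light exposure is negative.

t = 7.4145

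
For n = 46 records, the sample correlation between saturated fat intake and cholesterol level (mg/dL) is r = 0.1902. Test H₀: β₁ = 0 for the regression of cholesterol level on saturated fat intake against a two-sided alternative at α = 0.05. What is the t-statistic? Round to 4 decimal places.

t = r·√(n − 2)/√(1 − r²) = 0.1902·√44/√0.963824 = 1.2851.
df = n − 2 = 44.
Two-sided p ≈ 0.2055, which is ≥ 0.05, so fail to reject H₀.
The data do not give significant evidence of a linear association between saturated fat intake and cholesterol level.

t = 1.2851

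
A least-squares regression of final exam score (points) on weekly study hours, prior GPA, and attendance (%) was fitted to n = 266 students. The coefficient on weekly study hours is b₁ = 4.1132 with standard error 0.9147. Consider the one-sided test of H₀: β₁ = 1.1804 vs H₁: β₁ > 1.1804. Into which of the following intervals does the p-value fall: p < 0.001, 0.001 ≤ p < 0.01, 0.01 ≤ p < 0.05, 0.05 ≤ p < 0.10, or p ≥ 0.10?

p < 0.001

t = (4.1132 − 1.1804) / 0.9147 = 3.206.
df = n − k − 1 = 266 − 3 − 1 = 262.
One-sided p = P(T_{262} > t) ≈ 0.0008.
So p < 0.001.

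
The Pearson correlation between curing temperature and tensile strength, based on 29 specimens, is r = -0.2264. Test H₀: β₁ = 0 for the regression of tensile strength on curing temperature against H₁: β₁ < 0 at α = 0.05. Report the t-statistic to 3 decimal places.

t = r·√(n − 2)/√(1 − r²) = -0.2264·√27/√0.948743 = -1.208.
df = n − 2 = 27.
One-sided p ≈ 0.1188, which is ≥ 0.05, so fail to reject H₀.
The data do not give significant evidence of a linear association between curing temperature and tensile strength.

t = -1.208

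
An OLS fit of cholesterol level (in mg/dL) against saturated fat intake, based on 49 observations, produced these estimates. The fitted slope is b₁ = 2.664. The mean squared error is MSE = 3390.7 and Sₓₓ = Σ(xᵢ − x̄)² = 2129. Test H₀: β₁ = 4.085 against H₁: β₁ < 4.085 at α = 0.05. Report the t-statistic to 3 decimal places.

SE(b₁) = √(MSE/Sₓₓ) = √(3390.7/2129) = 1.26199.
t = (2.664 − 4.085) / 1.26199 = -1.126.
df = n − 2 = 47.
One-sided p ≈ 0.1329, which is ≥ 0.05, so fail to reject H₀.
The data do not give significant evidence that the true slope on saturated fat intake is below 4.085 mg/dL per unit.

t = -1.126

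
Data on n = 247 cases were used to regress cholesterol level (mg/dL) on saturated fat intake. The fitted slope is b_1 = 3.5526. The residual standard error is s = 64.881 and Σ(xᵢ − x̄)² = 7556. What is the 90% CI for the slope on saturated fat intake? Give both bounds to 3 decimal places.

(2.320, 4.785)

SE(b_1) = s/√Sₓₓ = 64.881/√7556 = 0.7464.
df = n − 2 = 245.
t* = t_{0.05, 245} = 1.651097.
Margin = t* × SE = 1.651097 × 0.7464 = 1.23238.
CI: 3.5526 ± 1.23238 → (2.320, 4.785).
With 90% confidence, each one-unit increase in saturated fat intake is associated with a change of between 2.320 and 4.785 mg/dL in cholesterol level.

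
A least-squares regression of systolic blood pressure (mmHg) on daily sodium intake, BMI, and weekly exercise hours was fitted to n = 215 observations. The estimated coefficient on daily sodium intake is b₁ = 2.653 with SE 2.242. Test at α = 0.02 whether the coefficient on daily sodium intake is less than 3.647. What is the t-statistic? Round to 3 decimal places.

H₀: β₁ = 3.647 vs H₁: β₁ < 3.647.
t = (b₁ − β₁⁰)/SE = (2.653 − 3.647) / 2.242 = -0.443.
df = n − k − 1 = 215 − 3 − 1 = 211.
One-sided p ≈ 0.3290, which is ≥ 0.02, so fail to reject H₀.
The data do not give significant evidence that the true slope on daily sodium intake is below 3.647 mmHg per unit, holding the other predictors fixed.

t = -0.443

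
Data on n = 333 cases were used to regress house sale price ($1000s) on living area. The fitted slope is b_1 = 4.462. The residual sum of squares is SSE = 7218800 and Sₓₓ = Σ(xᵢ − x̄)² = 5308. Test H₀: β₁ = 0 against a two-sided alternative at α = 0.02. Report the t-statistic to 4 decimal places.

MSE = SSE/(n − 2) = 7218800/331 = 21809.1.
SE(b_1) = √(MSE/Sₓₓ) = √(21809.1/5308) = 2.027.
t = 4.462 / 2.027 = 2.2013.
df = n − 2 = 331.
Two-sided p ≈ 0.0284, which is ≥ 0.02, so fail to reject H₀.
The data do not give significant evidence of an association between living area and house sale price.

t = 2.2013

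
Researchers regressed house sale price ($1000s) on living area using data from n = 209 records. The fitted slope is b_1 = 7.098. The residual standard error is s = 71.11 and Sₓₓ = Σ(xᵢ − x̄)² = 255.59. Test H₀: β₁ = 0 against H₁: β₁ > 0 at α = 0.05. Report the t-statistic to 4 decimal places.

t = 1.5958

SE(b_1) = s/√Sₓₓ = 71.11/√255.59 = 4.44794.
t = 7.098 / 4.44794 = 1.5958.
df = n − 2 = 207.
One-sided p ≈ 0.0560, which is ≥ 0.05, so fail to reject H₀.
The data do not give significant evidence that the true slope on living area is positive.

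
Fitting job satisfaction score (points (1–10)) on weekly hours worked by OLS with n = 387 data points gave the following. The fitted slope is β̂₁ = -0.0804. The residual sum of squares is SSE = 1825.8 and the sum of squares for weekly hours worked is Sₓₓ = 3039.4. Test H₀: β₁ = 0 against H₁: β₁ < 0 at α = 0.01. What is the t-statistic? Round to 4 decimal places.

t = -2.0354

MSE = SSE/(n − 2) = 1825.8/385 = 4.74234.
SE(β̂₁) = √(MSE/Sₓₓ) = √(4.74234/3039.4) = 0.0395005.
t = -0.0804 / 0.0395005 = -2.0354.
df = n − 2 = 385.
One-sided p ≈ 0.0212, which is ≥ 0.01, so fail to reject H₀.
The data do not give significant evidence that the true slope on weekly hours worked is negative.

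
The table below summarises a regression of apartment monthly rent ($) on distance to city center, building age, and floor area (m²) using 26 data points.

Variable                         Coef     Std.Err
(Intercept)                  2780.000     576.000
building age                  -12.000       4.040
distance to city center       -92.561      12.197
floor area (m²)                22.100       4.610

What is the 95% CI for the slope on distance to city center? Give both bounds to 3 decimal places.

(-117.856, -67.266)

Read off: b = -92.561, SE = 12.197 for distance to city center.
df = n − k − 1 = 26 − 3 − 1 = 22.
t* = t_{0.025, 22} = 2.073873.
Margin = t* × SE = 2.073873 × 12.197 = 25.29503.
CI: -92.561 ± 25.29503 → (-117.856, -67.266).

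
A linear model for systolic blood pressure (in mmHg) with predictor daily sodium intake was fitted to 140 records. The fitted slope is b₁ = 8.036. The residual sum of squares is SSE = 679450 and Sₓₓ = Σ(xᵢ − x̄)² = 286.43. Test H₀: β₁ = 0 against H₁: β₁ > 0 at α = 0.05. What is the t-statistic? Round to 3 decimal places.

t = 1.938

MSE = SSE/(n − 2) = 679450/138 = 4923.55.
SE(b₁) = √(MSE/Sₓₓ) = √(4923.55/286.43) = 4.14601.
t = 8.036 / 4.14601 = 1.938.
df = n − 2 = 138.
One-sided p ≈ 0.0273, which is < 0.05, so reject H₀.
There is evidence that the true slope on daily sodium intake is positive.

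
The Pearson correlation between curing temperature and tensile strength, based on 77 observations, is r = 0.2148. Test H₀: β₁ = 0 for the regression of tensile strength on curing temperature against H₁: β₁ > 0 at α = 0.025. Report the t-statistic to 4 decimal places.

t = 1.9047

t = r·√(n − 2)/√(1 − r²) = 0.2148·√75/√0.953861 = 1.9047.
df = n − 2 = 75.
One-sided p ≈ 0.0303, which is ≥ 0.025, so fail to reject H₀.
The data do not give significant evidence of a linear association between curing temperature and tensile strength.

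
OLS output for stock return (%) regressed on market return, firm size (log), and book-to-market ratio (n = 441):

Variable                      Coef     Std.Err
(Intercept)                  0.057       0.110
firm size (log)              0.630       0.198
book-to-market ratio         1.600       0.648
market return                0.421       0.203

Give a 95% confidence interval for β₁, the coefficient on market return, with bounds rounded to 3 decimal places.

Read off: b = 0.421, SE = 0.203 for market return.
df = n − k − 1 = 441 − 3 − 1 = 437.
t* = t_{0.025, 437} = 1.965407.
Margin = t* × SE = 1.965407 × 0.203 = 0.39898.
CI: 0.421 ± 0.39898 → (0.022, 0.820).

(0.022, 0.820)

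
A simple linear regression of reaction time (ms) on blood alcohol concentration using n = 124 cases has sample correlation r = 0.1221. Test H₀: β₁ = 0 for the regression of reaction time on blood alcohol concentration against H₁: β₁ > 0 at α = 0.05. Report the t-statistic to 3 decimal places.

t = 1.359

t = r·√(n − 2)/√(1 − r²) = 0.1221·√122/√0.985092 = 1.359.
df = n − 2 = 122.
One-sided p ≈ 0.0884, which is ≥ 0.05, so fail to reject H₀.
The data do not give significant evidence of a linear association between blood alcohol concentration and reaction time.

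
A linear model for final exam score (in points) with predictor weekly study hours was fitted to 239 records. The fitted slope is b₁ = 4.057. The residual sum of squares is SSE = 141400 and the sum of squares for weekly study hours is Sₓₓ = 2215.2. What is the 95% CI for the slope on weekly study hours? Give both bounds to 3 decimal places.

(3.035, 5.079)

MSE = SSE/(n − 2) = 141400/237 = 596.624.
SE(b₁) = √(MSE/Sₓₓ) = √(596.624/2215.2) = 0.518972.
df = n − 2 = 237.
t* = t_{0.025, 237} = 1.970024.
Margin = t* × SE = 1.970024 × 0.518972 = 1.02239.
CI: 4.057 ± 1.02239 → (3.035, 5.079).
With 95% confidence, each one-unit increase in weekly study hours is associated with a change of between 3.035 and 5.079 points in final exam score.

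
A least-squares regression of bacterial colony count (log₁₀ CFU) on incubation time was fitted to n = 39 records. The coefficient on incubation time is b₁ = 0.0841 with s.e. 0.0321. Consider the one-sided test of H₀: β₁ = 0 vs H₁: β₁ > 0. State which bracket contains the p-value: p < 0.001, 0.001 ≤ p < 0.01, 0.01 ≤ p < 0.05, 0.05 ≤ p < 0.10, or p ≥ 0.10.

0.001 ≤ p < 0.01

t = 0.0841 / 0.0321 = 2.620.
df = n − 2 = 39 − 2 = 37.
One-sided p = P(T_{37} > t) ≈ 0.0063.
So 0.001 ≤ p < 0.01.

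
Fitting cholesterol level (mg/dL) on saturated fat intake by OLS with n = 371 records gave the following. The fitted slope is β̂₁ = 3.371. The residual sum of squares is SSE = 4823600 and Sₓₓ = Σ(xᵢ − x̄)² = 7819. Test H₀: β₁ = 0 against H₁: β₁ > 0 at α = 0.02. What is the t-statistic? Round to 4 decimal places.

t = 2.6071

MSE = SSE/(n − 2) = 4823600/369 = 13072.1.
SE(β̂₁) = √(MSE/Sₓₓ) = √(13072.1/7819) = 1.293.
t = 3.371 / 1.293 = 2.6071.
df = n − 2 = 369.
One-sided p ≈ 0.0048, which is < 0.02, so reject H₀.
There is evidence that the true slope on saturated fat intake is positive.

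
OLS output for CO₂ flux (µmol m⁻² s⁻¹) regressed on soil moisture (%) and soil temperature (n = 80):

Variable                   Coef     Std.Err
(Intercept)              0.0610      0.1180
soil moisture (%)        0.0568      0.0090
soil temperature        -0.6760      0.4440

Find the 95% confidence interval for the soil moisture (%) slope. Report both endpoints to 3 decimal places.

Read off: b = 0.0568, SE = 0.0090 for soil moisture (%).
df = n − k − 1 = 80 − 2 − 1 = 77.
t* = t_{0.025, 77} = 1.991254.
Margin = t* × SE = 1.991254 × 0.0090 = 0.01792.
CI: 0.0568 ± 0.01792 → (0.039, 0.075).

(0.039, 0.075)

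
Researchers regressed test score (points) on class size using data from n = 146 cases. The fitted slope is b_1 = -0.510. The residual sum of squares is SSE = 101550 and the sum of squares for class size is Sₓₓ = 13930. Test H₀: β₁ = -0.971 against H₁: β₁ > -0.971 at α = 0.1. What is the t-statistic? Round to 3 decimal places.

t = 2.049

MSE = SSE/(n − 2) = 101550/144 = 705.208.
SE(b_1) = √(MSE/Sₓₓ) = √(705.208/13930) = 0.225.
t = (-0.510 − (-0.971)) / 0.225 = 2.049.
df = n − 2 = 144.
One-sided p ≈ 0.0211, which is < 0.1, so reject H₀.
There is evidence that the true slope on class size exceeds -0.971 points per unit.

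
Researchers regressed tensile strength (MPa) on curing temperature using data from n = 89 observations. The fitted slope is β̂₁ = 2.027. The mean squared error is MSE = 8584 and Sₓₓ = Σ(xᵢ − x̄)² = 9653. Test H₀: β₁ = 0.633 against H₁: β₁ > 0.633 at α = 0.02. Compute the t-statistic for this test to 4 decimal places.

SE(β̂₁) = √(MSE/Sₓₓ) = √(8584/9653) = 0.943004.
t = (2.027 − 0.633) / 0.943004 = 1.4783.
df = n − 2 = 87.
One-sided p ≈ 0.0715, which is ≥ 0.02, so fail to reject H₀.
The data do not give significant evidence that the true slope on curing temperature exceeds 0.633 MPa per unit.

t = 1.4783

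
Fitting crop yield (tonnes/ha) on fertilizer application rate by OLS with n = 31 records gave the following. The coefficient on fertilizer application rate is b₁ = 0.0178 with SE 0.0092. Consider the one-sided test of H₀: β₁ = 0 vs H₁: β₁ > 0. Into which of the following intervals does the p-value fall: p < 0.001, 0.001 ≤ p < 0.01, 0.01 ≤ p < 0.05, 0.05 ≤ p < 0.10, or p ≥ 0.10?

t = 0.0178 / 0.0092 = 1.935.
df = n − 2 = 31 − 2 = 29.
One-sided p = P(T_{29} > t) ≈ 0.0314.
So 0.01 ≤ p < 0.05.

0.01 ≤ p < 0.05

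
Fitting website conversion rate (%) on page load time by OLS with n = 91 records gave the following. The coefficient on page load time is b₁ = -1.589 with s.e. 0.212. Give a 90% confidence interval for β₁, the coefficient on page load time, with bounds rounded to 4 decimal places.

df = n − 2 = 91 − 2 = 89.
t* = t_{0.05, 89} = 1.662155.
Margin = t* × SE = 1.662155 × 0.212 = 0.352377.
CI: -1.589 ± 0.352377 → (-1.9414, -1.2366).
With 90% confidence, each one-unit increase in page load time is associated with a change of between -1.9414 and -1.2366 % in website conversion rate.

(-1.9414, -1.2366)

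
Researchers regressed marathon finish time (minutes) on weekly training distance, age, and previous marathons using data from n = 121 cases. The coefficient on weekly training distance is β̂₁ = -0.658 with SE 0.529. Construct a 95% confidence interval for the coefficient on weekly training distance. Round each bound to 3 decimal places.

df = n − k − 1 = 121 − 3 − 1 = 117.
t* = t_{0.025, 117} = 1.980448.
Margin = t* × SE = 1.980448 × 0.529 = 1.04766.
CI: -0.658 ± 1.04766 → (-1.706, 0.390).
With 95% confidence, each one-unit increase in weekly training distance is associated with a change of between -1.706 and 0.390 minutes in marathon finish time, holding the other predictors fixed.

(-1.706, 0.390)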